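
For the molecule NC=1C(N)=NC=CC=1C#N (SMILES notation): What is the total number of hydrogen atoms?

6

Walk through each heavy atom and fill implicit hydrogens from standard valence (C 4, N 3, O 2, S 2, halogen 1):
  atom 1: N, bond orders sum to 1 (valence 3) → 2 H
  atom 2: C, bond orders sum to 4 (valence 4) → 0 H
  atom 3: C, bond orders sum to 4 (valence 4) → 0 H
  atom 4: N, bond orders sum to 1 (valence 3) → 2 H
  atom 5: N, bond orders sum to 3 (valence 3) → 0 H
  atom 6: C, bond orders sum to 3 (valence 4) → 1 H
  atom 7: C, bond orders sum to 3 (valence 4) → 1 H
  atom 8: C, bond orders sum to 4 (valence 4) → 0 H
  atom 9: C, bond orders sum to 4 (valence 4) → 0 H
  atom 10: N, bond orders sum to 3 (valence 3) → 0 H
Total hydrogens: 6.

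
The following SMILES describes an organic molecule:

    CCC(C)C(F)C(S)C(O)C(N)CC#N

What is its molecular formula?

C10H19FN2OS

Walk through each heavy atom and fill implicit hydrogens from standard valence (C 4, N 3, O 2, S 2, halogen 1):
  atom 1: C, bond orders sum to 1 (valence 4) → 3 H
  atom 2: C, bond orders sum to 2 (valence 4) → 2 H
  atom 3: C, bond orders sum to 3 (valence 4) → 1 H
  atom 4: C, bond orders sum to 1 (valence 4) → 3 H
  atom 5: C, bond orders sum to 3 (valence 4) → 1 H
  atom 6: F (halogen, monovalent) → 0 H
  atom 7: C, bond orders sum to 3 (valence 4) → 1 H
  atom 8: S, bond orders sum to 1 (valence 2) → 1 H
  atom 9: C, bond orders sum to 3 (valence 4) → 1 H
  atom 10: O, bond orders sum to 1 (valence 2) → 1 H
  atom 11: C, bond orders sum to 3 (valence 4) → 1 H
  atom 12: N, bond orders sum to 1 (valence 3) → 2 H
  atom 13: C, bond orders sum to 2 (valence 4) → 2 H
  atom 14: C, bond orders sum to 4 (valence 4) → 0 H
  atom 15: N, bond orders sum to 3 (valence 3) → 0 H
Totals → C:10, H:19, F:1, N:2, O:1, S:1.
In Hill order: C10H19FN2OS.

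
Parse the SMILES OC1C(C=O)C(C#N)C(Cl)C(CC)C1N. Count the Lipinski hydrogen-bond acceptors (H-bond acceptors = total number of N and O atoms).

4

N atoms: 2; O atoms: 2.
Lipinski HBA = 2 + 2 = 4.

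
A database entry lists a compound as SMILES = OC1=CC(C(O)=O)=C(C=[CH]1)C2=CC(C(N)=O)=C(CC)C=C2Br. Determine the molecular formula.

C16H14BrNO4

Walk through each heavy atom and fill implicit hydrogens from standard valence (C 4, N 3, O 2, S 2, halogen 1):
  atom 1: O, bond orders sum to 1 (valence 2) → 1 H
  atom 2: C, bond orders sum to 4 (valence 4) → 0 H
  atom 3: C, bond orders sum to 3 (valence 4) → 1 H
  atom 4: C, bond orders sum to 4 (valence 4) → 0 H
  atom 5: C, bond orders sum to 4 (valence 4) → 0 H
  atom 6: O, bond orders sum to 1 (valence 2) → 1 H
  atom 7: O, bond orders sum to 2 (valence 2) → 0 H
  atom 8: C, bond orders sum to 4 (valence 4) → 0 H
  atom 9: C, bond orders sum to 3 (valence 4) → 1 H
  atom 10: C with explicit H count 1
  atom 11: C, bond orders sum to 4 (valence 4) → 0 H
  atom 12: C, bond orders sum to 3 (valence 4) → 1 H
  atom 13: C, bond orders sum to 4 (valence 4) → 0 H
  atom 14: C, bond orders sum to 4 (valence 4) → 0 H
  atom 15: N, bond orders sum to 1 (valence 3) → 2 H
  atom 16: O, bond orders sum to 2 (valence 2) → 0 H
  atom 17: C, bond orders sum to 4 (valence 4) → 0 H
  atom 18: C, bond orders sum to 2 (valence 4) → 2 H
  atom 19: C, bond orders sum to 1 (valence 4) → 3 H
  atom 20: C, bond orders sum to 3 (valence 4) → 1 H
  atom 21: C, bond orders sum to 4 (valence 4) → 0 H
  atom 22: Br (halogen, monovalent) → 0 H
Totals → C:16, H:14, Br:1, N:1, O:4.
In Hill order: C16H14BrNO4.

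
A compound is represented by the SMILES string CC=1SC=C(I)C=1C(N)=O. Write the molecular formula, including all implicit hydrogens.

C6H6INOS

Walk through each heavy atom and fill implicit hydrogens from standard valence (C 4, N 3, O 2, S 2, halogen 1):
  atom 1: C, bond orders sum to 1 (valence 4) → 3 H
  atom 2: C, bond orders sum to 4 (valence 4) → 0 H
  atom 3: S, bond orders sum to 2 (valence 2) → 0 H
  atom 4: C, bond orders sum to 3 (valence 4) → 1 H
  atom 5: C, bond orders sum to 4 (valence 4) → 0 H
  atom 6: I (halogen, monovalent) → 0 H
  atom 7: C, bond orders sum to 4 (valence 4) → 0 H
  atom 8: C, bond orders sum to 4 (valence 4) → 0 H
  atom 9: N, bond orders sum to 1 (valence 3) → 2 H
  atom 10: O, bond orders sum to 2 (valence 2) → 0 H
Totals → C:6, H:6, I:1, N:1, O:1, S:1.
In Hill order: C6H6INOS.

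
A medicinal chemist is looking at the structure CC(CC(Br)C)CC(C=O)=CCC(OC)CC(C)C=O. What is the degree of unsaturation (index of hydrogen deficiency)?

Degree of unsaturation = (number of rings) + (number of π bonds).
Ring closures in the SMILES: 0.
π bonds: 3 double bonds (each 1 DoU) → 3 DoU from unsaturation.
Total DoU = 0 + 3 = 3.

3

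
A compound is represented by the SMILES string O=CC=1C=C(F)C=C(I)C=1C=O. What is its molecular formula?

C8H4FIO2

Walk through each heavy atom and fill implicit hydrogens from standard valence (C 4, N 3, O 2, S 2, halogen 1):
  atom 1: O, bond orders sum to 2 (valence 2) → 0 H
  atom 2: C, bond orders sum to 3 (valence 4) → 1 H
  atom 3: C, bond orders sum to 4 (valence 4) → 0 H
  atom 4: C, bond orders sum to 3 (valence 4) → 1 H
  atom 5: C, bond orders sum to 4 (valence 4) → 0 H
  atom 6: F (halogen, monovalent) → 0 H
  atom 7: C, bond orders sum to 3 (valence 4) → 1 H
  atom 8: C, bond orders sum to 4 (valence 4) → 0 H
  atom 9: I (halogen, monovalent) → 0 H
  atom 10: C, bond orders sum to 4 (valence 4) → 0 H
  atom 11: C, bond orders sum to 3 (valence 4) → 1 H
  atom 12: O, bond orders sum to 2 (valence 2) → 0 H
Totals → C:8, H:4, F:1, I:1, O:2.
In Hill order: C8H4FIO2.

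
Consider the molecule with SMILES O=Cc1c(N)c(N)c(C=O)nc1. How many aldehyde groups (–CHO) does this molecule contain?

2

The aldehyde motif appears at heavy-atom positions 2, 9 in the SMILES.
Other groups present: 2 primary amine.
Aldehyde count: 2.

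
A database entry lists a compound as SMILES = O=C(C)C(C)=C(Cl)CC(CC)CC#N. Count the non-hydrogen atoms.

14

Every atom symbol written in the SMILES (organic subset) is one heavy atom; implicit H are not written.
Heavy atoms by element → C:11, Cl:1, N:1, O:1.
Total: 14.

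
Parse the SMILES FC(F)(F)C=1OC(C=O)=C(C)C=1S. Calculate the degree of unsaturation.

Molecular formula: C7H5F3O2S.
DoU = (2C + 2 + N − H − X) / 2, where X is the halogen count and O/S are ignored.
    = (2·7 + 2 + 0 − 5 − 3) / 2 = 8 / 2 = 4.

4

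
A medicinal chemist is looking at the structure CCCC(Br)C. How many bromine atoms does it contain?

Scan the SMILES for Br atoms (remember two-letter symbols like Cl and Br are single atoms).
Bromine count: 1.

1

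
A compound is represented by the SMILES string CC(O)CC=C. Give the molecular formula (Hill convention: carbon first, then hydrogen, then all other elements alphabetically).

C5H10O

Walk through each heavy atom and fill implicit hydrogens from standard valence (C 4, N 3, O 2, S 2, halogen 1):
  atom 1: C, bond orders sum to 1 (valence 4) → 3 H
  atom 2: C, bond orders sum to 3 (valence 4) → 1 H
  atom 3: O, bond orders sum to 1 (valence 2) → 1 H
  atom 4: C, bond orders sum to 2 (valence 4) → 2 H
  atom 5: C, bond orders sum to 3 (valence 4) → 1 H
  atom 6: C, bond orders sum to 2 (valence 4) → 2 H
Totals → C:5, H:10, O:1.
In Hill order: C5H10O.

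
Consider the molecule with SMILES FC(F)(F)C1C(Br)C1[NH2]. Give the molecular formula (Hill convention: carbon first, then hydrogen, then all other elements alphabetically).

C4H5BrF3N

Walk through each heavy atom and fill implicit hydrogens from standard valence (C 4, N 3, O 2, S 2, halogen 1):
  atom 1: F (halogen, monovalent) → 0 H
  atom 2: C, bond orders sum to 4 (valence 4) → 0 H
  atom 3: F (halogen, monovalent) → 0 H
  atom 4: F (halogen, monovalent) → 0 H
  atom 5: C, bond orders sum to 3 (valence 4) → 1 H
  atom 6: C, bond orders sum to 3 (valence 4) → 1 H
  atom 7: Br (halogen, monovalent) → 0 H
  atom 8: C, bond orders sum to 3 (valence 4) → 1 H
  atom 9: N with explicit H count 2
Totals → C:4, H:5, Br:1, F:3, N:1.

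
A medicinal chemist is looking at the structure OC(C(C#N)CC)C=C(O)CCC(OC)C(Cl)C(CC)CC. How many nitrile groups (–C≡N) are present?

1

The nitrile motif appears at heavy-atom position 4 in the SMILES.
Other groups present: 1 alkene, 1 ether, 2 hydroxyl.
Nitrile count: 1.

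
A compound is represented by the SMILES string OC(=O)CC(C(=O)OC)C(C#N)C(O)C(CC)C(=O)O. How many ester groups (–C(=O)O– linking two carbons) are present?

1

The ester motif appears at heavy-atom position 6 in the SMILES.
Other groups present: 2 carboxylic acid, 1 hydroxyl, 1 nitrile.
Ester count: 1.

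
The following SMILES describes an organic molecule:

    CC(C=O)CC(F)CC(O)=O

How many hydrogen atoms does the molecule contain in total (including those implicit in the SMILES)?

11

Walk through each heavy atom and fill implicit hydrogens from standard valence (C 4, N 3, O 2, S 2, halogen 1):
  atom 1: C, bond orders sum to 1 (valence 4) → 3 H
  atom 2: C, bond orders sum to 3 (valence 4) → 1 H
  atom 3: C, bond orders sum to 3 (valence 4) → 1 H
  atom 4: O, bond orders sum to 2 (valence 2) → 0 H
  atom 5: C, bond orders sum to 2 (valence 4) → 2 H
  atom 6: C, bond orders sum to 3 (valence 4) → 1 H
  atom 7: F (halogen, monovalent) → 0 H
  atom 8: C, bond orders sum to 2 (valence 4) → 2 H
  atom 9: C, bond orders sum to 4 (valence 4) → 0 H
  atom 10: O, bond orders sum to 1 (valence 2) → 1 H
  atom 11: O, bond orders sum to 2 (valence 2) → 0 H
Total hydrogens: 11.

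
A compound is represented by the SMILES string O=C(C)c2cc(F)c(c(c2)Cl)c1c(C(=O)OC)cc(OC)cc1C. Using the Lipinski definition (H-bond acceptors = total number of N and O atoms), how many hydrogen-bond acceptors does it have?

N atoms: 0; O atoms: 4.
Lipinski HBA = 0 + 4 = 4.

4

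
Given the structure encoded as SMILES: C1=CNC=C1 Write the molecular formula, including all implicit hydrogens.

C4H5N

Walk through each heavy atom and fill implicit hydrogens from standard valence (C 4, N 3, O 2, S 2, halogen 1):
  atom 1: C, bond orders sum to 3 (valence 4) → 1 H
  atom 2: C, bond orders sum to 3 (valence 4) → 1 H
  atom 3: N, bond orders sum to 2 (valence 3) → 1 H
  atom 4: C, bond orders sum to 3 (valence 4) → 1 H
  atom 5: C, bond orders sum to 3 (valence 4) → 1 H
Totals → C:4, H:5, N:1.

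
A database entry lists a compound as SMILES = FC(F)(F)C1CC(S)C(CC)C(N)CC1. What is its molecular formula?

C10H18F3NS

Walk through each heavy atom and fill implicit hydrogens from standard valence (C 4, N 3, O 2, S 2, halogen 1):
  atom 1: F (halogen, monovalent) → 0 H
  atom 2: C, bond orders sum to 4 (valence 4) → 0 H
  atom 3: F (halogen, monovalent) → 0 H
  atom 4: F (halogen, monovalent) → 0 H
  atom 5: C, bond orders sum to 3 (valence 4) → 1 H
  atom 6: C, bond orders sum to 2 (valence 4) → 2 H
  atom 7: C, bond orders sum to 3 (valence 4) → 1 H
  atom 8: S, bond orders sum to 1 (valence 2) → 1 H
  atom 9: C, bond orders sum to 3 (valence 4) → 1 H
  atom 10: C, bond orders sum to 2 (valence 4) → 2 H
  atom 11: C, bond orders sum to 1 (valence 4) → 3 H
  atom 12: C, bond orders sum to 3 (valence 4) → 1 H
  atom 13: N, bond orders sum to 1 (valence 3) → 2 H
  atom 14: C, bond orders sum to 2 (valence 4) → 2 H
  atom 15: C, bond orders sum to 2 (valence 4) → 2 H
Totals → C:10, H:18, F:3, N:1, S:1.
In Hill order: C10H18F3NS.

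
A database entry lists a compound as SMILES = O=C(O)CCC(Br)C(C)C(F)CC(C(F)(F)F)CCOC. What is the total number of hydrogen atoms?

Walk through each heavy atom and fill implicit hydrogens from standard valence (C 4, N 3, O 2, S 2, halogen 1):
  atom 1: O, bond orders sum to 2 (valence 2) → 0 H
  atom 2: C, bond orders sum to 4 (valence 4) → 0 H
  atom 3: O, bond orders sum to 1 (valence 2) → 1 H
  atom 4: C, bond orders sum to 2 (valence 4) → 2 H
  atom 5: C, bond orders sum to 2 (valence 4) → 2 H
  atom 6: C, bond orders sum to 3 (valence 4) → 1 H
  atom 7: Br (halogen, monovalent) → 0 H
  atom 8: C, bond orders sum to 3 (valence 4) → 1 H
  atom 9: C, bond orders sum to 1 (valence 4) → 3 H
  atom 10: C, bond orders sum to 3 (valence 4) → 1 H
  atom 11: F (halogen, monovalent) → 0 H
  atom 12: C, bond orders sum to 2 (valence 4) → 2 H
  atom 13: C, bond orders sum to 3 (valence 4) → 1 H
  atom 14: C, bond orders sum to 4 (valence 4) → 0 H
  atom 15: F (halogen, monovalent) → 0 H
  atom 16: F (halogen, monovalent) → 0 H
  atom 17: F (halogen, monovalent) → 0 H
  atom 18: C, bond orders sum to 2 (valence 4) → 2 H
  atom 19: C, bond orders sum to 2 (valence 4) → 2 H
  atom 20: O, bond orders sum to 2 (valence 2) → 0 H
  atom 21: C, bond orders sum to 1 (valence 4) → 3 H
Total hydrogens: 21.

21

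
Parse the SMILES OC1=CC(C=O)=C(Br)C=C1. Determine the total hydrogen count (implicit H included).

Walk through each heavy atom and fill implicit hydrogens from standard valence (C 4, N 3, O 2, S 2, halogen 1):
  atom 1: O, bond orders sum to 1 (valence 2) → 1 H
  atom 2: C, bond orders sum to 4 (valence 4) → 0 H
  atom 3: C, bond orders sum to 3 (valence 4) → 1 H
  atom 4: C, bond orders sum to 4 (valence 4) → 0 H
  atom 5: C, bond orders sum to 3 (valence 4) → 1 H
  atom 6: O, bond orders sum to 2 (valence 2) → 0 H
  atom 7: C, bond orders sum to 4 (valence 4) → 0 H
  atom 8: Br (halogen, monovalent) → 0 H
  atom 9: C, bond orders sum to 3 (valence 4) → 1 H
  atom 10: C, bond orders sum to 3 (valence 4) → 1 H
Total hydrogens: 5.

5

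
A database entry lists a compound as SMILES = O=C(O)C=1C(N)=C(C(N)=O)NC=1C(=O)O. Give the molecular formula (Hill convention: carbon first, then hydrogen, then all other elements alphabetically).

C7H7N3O5

Walk through each heavy atom and fill implicit hydrogens from standard valence (C 4, N 3, O 2, S 2, halogen 1):
  atom 1: O, bond orders sum to 2 (valence 2) → 0 H
  atom 2: C, bond orders sum to 4 (valence 4) → 0 H
  atom 3: O, bond orders sum to 1 (valence 2) → 1 H
  atom 4: C, bond orders sum to 4 (valence 4) → 0 H
  atom 5: C, bond orders sum to 4 (valence 4) → 0 H
  atom 6: N, bond orders sum to 1 (valence 3) → 2 H
  atom 7: C, bond orders sum to 4 (valence 4) → 0 H
  atom 8: C, bond orders sum to 4 (valence 4) → 0 H
  atom 9: N, bond orders sum to 1 (valence 3) → 2 H
  atom 10: O, bond orders sum to 2 (valence 2) → 0 H
  atom 11: N, bond orders sum to 2 (valence 3) → 1 H
  atom 12: C, bond orders sum to 4 (valence 4) → 0 H
  atom 13: C, bond orders sum to 4 (valence 4) → 0 H
  atom 14: O, bond orders sum to 2 (valence 2) → 0 H
  atom 15: O, bond orders sum to 1 (valence 2) → 1 H
Totals → C:7, H:7, N:3, O:5.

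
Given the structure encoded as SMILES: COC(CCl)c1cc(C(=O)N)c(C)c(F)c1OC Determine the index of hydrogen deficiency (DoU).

Molecular formula: C12H15ClFNO3.
DoU = (2C + 2 + N − H − X) / 2, where X is the halogen count and O/S are ignored.
    = (2·12 + 2 + 1 − 15 − 2) / 2 = 10 / 2 = 5.

5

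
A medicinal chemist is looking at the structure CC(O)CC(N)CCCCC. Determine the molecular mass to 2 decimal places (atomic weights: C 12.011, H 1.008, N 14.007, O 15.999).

159.27 g/mol

First, the molecular formula is C9H21NO (counting implicit H from valence).
  C: 9 × 12.011 = 108.099
  H: 21 × 1.008 = 21.168
  N: 1 × 14.007 = 14.007
  O: 1 × 15.999 = 15.999
Sum: 9×12.011 + 21×1.008 + 1×14.007 + 1×15.999 = 159.273 → 159.27 g/mol.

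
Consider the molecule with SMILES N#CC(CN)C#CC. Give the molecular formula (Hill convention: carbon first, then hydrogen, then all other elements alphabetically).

Walk through each heavy atom and fill implicit hydrogens from standard valence (C 4, N 3, O 2, S 2, halogen 1):
  atom 1: N, bond orders sum to 3 (valence 3) → 0 H
  atom 2: C, bond orders sum to 4 (valence 4) → 0 H
  atom 3: C, bond orders sum to 3 (valence 4) → 1 H
  atom 4: C, bond orders sum to 2 (valence 4) → 2 H
  atom 5: N, bond orders sum to 1 (valence 3) → 2 H
  atom 6: C, bond orders sum to 4 (valence 4) → 0 H
  atom 7: C, bond orders sum to 4 (valence 4) → 0 H
  atom 8: C, bond orders sum to 1 (valence 4) → 3 H
Totals → C:6, H:8, N:2.
In Hill order: C6H8N2.

C6H8N2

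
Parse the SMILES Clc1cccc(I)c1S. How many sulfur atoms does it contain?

1

Scan the SMILES for S atoms (remember two-letter symbols like Cl and Br are single atoms).
Sulfur count: 1.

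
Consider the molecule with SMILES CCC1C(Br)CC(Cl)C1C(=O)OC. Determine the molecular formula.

Walk through each heavy atom and fill implicit hydrogens from standard valence (C 4, N 3, O 2, S 2, halogen 1):
  atom 1: C, bond orders sum to 1 (valence 4) → 3 H
  atom 2: C, bond orders sum to 2 (valence 4) → 2 H
  atom 3: C, bond orders sum to 3 (valence 4) → 1 H
  atom 4: C, bond orders sum to 3 (valence 4) → 1 H
  atom 5: Br (halogen, monovalent) → 0 H
  atom 6: C, bond orders sum to 2 (valence 4) → 2 H
  atom 7: C, bond orders sum to 3 (valence 4) → 1 H
  atom 8: Cl (halogen, monovalent) → 0 H
  atom 9: C, bond orders sum to 3 (valence 4) → 1 H
  atom 10: C, bond orders sum to 4 (valence 4) → 0 H
  atom 11: O, bond orders sum to 2 (valence 2) → 0 H
  atom 12: O, bond orders sum to 2 (valence 2) → 0 H
  atom 13: C, bond orders sum to 1 (valence 4) → 3 H
Totals → C:9, H:14, Br:1, Cl:1, O:2.

C9H14BrClO2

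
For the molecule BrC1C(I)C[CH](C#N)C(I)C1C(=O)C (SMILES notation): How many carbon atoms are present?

Count every carbon token in the SMILES (each C, including those in ring-closure positions and inside branches).
Carbon count: 9.

9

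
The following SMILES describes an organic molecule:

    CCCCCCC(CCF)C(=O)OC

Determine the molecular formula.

C11H21FO2

Walk through each heavy atom and fill implicit hydrogens from standard valence (C 4, N 3, O 2, S 2, halogen 1):
  atom 1: C, bond orders sum to 1 (valence 4) → 3 H
  atom 2: C, bond orders sum to 2 (valence 4) → 2 H
  atom 3: C, bond orders sum to 2 (valence 4) → 2 H
  atom 4: C, bond orders sum to 2 (valence 4) → 2 H
  atom 5: C, bond orders sum to 2 (valence 4) → 2 H
  atom 6: C, bond orders sum to 2 (valence 4) → 2 H
  atom 7: C, bond orders sum to 3 (valence 4) → 1 H
  atom 8: C, bond orders sum to 2 (valence 4) → 2 H
  atom 9: C, bond orders sum to 2 (valence 4) → 2 H
  atom 10: F (halogen, monovalent) → 0 H
  atom 11: C, bond orders sum to 4 (valence 4) → 0 H
  atom 12: O, bond orders sum to 2 (valence 2) → 0 H
  atom 13: O, bond orders sum to 2 (valence 2) → 0 H
  atom 14: C, bond orders sum to 1 (valence 4) → 3 H
Totals → C:11, H:21, F:1, O:2.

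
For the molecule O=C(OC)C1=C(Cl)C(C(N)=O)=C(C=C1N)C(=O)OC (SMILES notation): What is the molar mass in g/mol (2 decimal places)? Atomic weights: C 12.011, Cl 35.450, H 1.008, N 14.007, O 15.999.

286.67 g/mol

First, the molecular formula is C11H11ClN2O5 (counting implicit H from valence).
  C: 11 × 12.011 = 132.121
  Cl: 1 × 35.450 = 35.450
  H: 11 × 1.008 = 11.088
  N: 2 × 14.007 = 28.014
  O: 5 × 15.999 = 79.995
Sum: 11×12.011 + 1×35.450 + 11×1.008 + 2×14.007 + 5×15.999 = 286.668 → 286.67 g/mol.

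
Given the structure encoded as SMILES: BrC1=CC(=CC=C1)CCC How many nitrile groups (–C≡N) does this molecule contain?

0

Scan the SMILES for the nitrile motif — none present.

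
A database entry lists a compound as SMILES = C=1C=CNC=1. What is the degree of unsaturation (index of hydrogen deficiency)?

3

Degree of unsaturation = (number of rings) + (number of π bonds).
Ring closures in the SMILES: 1.
π bonds: 2 double bonds (each 1 DoU) → 2 DoU from unsaturation.
Total DoU = 1 + 2 = 3.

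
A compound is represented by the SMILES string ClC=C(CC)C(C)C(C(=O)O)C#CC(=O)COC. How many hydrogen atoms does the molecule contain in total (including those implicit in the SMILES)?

Walk through each heavy atom and fill implicit hydrogens from standard valence (C 4, N 3, O 2, S 2, halogen 1):
  atom 1: Cl (halogen, monovalent) → 0 H
  atom 2: C, bond orders sum to 3 (valence 4) → 1 H
  atom 3: C, bond orders sum to 4 (valence 4) → 0 H
  atom 4: C, bond orders sum to 2 (valence 4) → 2 H
  atom 5: C, bond orders sum to 1 (valence 4) → 3 H
  atom 6: C, bond orders sum to 3 (valence 4) → 1 H
  atom 7: C, bond orders sum to 1 (valence 4) → 3 H
  atom 8: C, bond orders sum to 3 (valence 4) → 1 H
  atom 9: C, bond orders sum to 4 (valence 4) → 0 H
  atom 10: O, bond orders sum to 2 (valence 2) → 0 H
  atom 11: O, bond orders sum to 1 (valence 2) → 1 H
  atom 12: C, bond orders sum to 4 (valence 4) → 0 H
  atom 13: C, bond orders sum to 4 (valence 4) → 0 H
  atom 14: C, bond orders sum to 4 (valence 4) → 0 H
  atom 15: O, bond orders sum to 2 (valence 2) → 0 H
  atom 16: C, bond orders sum to 2 (valence 4) → 2 H
  atom 17: O, bond orders sum to 2 (valence 2) → 0 H
  atom 18: C, bond orders sum to 1 (valence 4) → 3 H
Total hydrogens: 17.

17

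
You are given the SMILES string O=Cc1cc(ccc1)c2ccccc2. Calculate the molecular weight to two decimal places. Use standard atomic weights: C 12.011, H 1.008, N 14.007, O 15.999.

182.22 g/mol

First, the molecular formula is C13H10O (counting implicit H from valence).
  C: 13 × 12.011 = 156.143
  H: 10 × 1.008 = 10.080
  O: 1 × 15.999 = 15.999
Sum: 13×12.011 + 10×1.008 + 1×15.999 = 182.222 → 182.22 g/mol.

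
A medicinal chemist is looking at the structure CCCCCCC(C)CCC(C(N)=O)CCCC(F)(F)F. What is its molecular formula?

C16H30F3NO

Walk through each heavy atom and fill implicit hydrogens from standard valence (C 4, N 3, O 2, S 2, halogen 1):
  atom 1: C, bond orders sum to 1 (valence 4) → 3 H
  atom 2: C, bond orders sum to 2 (valence 4) → 2 H
  atom 3: C, bond orders sum to 2 (valence 4) → 2 H
  atom 4: C, bond orders sum to 2 (valence 4) → 2 H
  atom 5: C, bond orders sum to 2 (valence 4) → 2 H
  atom 6: C, bond orders sum to 2 (valence 4) → 2 H
  atom 7: C, bond orders sum to 3 (valence 4) → 1 H
  atom 8: C, bond orders sum to 1 (valence 4) → 3 H
  atom 9: C, bond orders sum to 2 (valence 4) → 2 H
  atom 10: C, bond orders sum to 2 (valence 4) → 2 H
  atom 11: C, bond orders sum to 3 (valence 4) → 1 H
  atom 12: C, bond orders sum to 4 (valence 4) → 0 H
  atom 13: N, bond orders sum to 1 (valence 3) → 2 H
  atom 14: O, bond orders sum to 2 (valence 2) → 0 H
  atom 15: C, bond orders sum to 2 (valence 4) → 2 H
  atom 16: C, bond orders sum to 2 (valence 4) → 2 H
  atom 17: C, bond orders sum to 2 (valence 4) → 2 H
  atom 18: C, bond orders sum to 4 (valence 4) → 0 H
  atom 19: F (halogen, monovalent) → 0 H
  atom 20: F (halogen, monovalent) → 0 H
  atom 21: F (halogen, monovalent) → 0 H
Totals → C:16, H:30, F:3, N:1, O:1.
In Hill order: C16H30F3NO.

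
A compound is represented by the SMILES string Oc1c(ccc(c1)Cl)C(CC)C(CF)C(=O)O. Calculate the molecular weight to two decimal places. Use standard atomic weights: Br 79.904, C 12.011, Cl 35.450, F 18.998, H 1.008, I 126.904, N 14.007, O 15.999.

260.69 g/mol

First, the molecular formula is C12H14ClFO3 (counting implicit H from valence).
  C: 12 × 12.011 = 144.132
  Cl: 1 × 35.450 = 35.450
  F: 1 × 18.998 = 18.998
  H: 14 × 1.008 = 14.112
  O: 3 × 15.999 = 47.997
Sum: 12×12.011 + 1×35.450 + 1×18.998 + 14×1.008 + 3×15.999 = 260.689 → 260.69 g/mol.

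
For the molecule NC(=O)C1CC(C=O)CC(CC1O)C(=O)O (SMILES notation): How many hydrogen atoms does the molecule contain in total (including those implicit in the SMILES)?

Walk through each heavy atom and fill implicit hydrogens from standard valence (C 4, N 3, O 2, S 2, halogen 1):
  atom 1: N, bond orders sum to 1 (valence 3) → 2 H
  atom 2: C, bond orders sum to 4 (valence 4) → 0 H
  atom 3: O, bond orders sum to 2 (valence 2) → 0 H
  atom 4: C, bond orders sum to 3 (valence 4) → 1 H
  atom 5: C, bond orders sum to 2 (valence 4) → 2 H
  atom 6: C, bond orders sum to 3 (valence 4) → 1 H
  atom 7: C, bond orders sum to 3 (valence 4) → 1 H
  atom 8: O, bond orders sum to 2 (valence 2) → 0 H
  atom 9: C, bond orders sum to 2 (valence 4) → 2 H
  atom 10: C, bond orders sum to 3 (valence 4) → 1 H
  atom 11: C, bond orders sum to 2 (valence 4) → 2 H
  atom 12: C, bond orders sum to 3 (valence 4) → 1 H
  atom 13: O, bond orders sum to 1 (valence 2) → 1 H
  atom 14: C, bond orders sum to 4 (valence 4) → 0 H
  atom 15: O, bond orders sum to 2 (valence 2) → 0 H
  atom 16: O, bond orders sum to 1 (valence 2) → 1 H
Total hydrogens: 15.

15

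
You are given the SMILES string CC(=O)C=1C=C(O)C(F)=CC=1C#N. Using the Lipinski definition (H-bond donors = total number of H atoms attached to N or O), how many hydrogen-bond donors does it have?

1

Donors: find every N or O and count the H atoms it carries.
  atom 3 (O): bond orders sum to 2 → 0 H
  atom 7 (O): bond orders sum to 1 → 1 H
  atom 13 (N): bond orders sum to 3 → 0 H
Lipinski HBD = 1.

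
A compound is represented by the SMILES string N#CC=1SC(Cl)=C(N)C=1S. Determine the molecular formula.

C5H3ClN2S2

Walk through each heavy atom and fill implicit hydrogens from standard valence (C 4, N 3, O 2, S 2, halogen 1):
  atom 1: N, bond orders sum to 3 (valence 3) → 0 H
  atom 2: C, bond orders sum to 4 (valence 4) → 0 H
  atom 3: C, bond orders sum to 4 (valence 4) → 0 H
  atom 4: S, bond orders sum to 2 (valence 2) → 0 H
  atom 5: C, bond orders sum to 4 (valence 4) → 0 H
  atom 6: Cl (halogen, monovalent) → 0 H
  atom 7: C, bond orders sum to 4 (valence 4) → 0 H
  atom 8: N, bond orders sum to 1 (valence 3) → 2 H
  atom 9: C, bond orders sum to 4 (valence 4) → 0 H
  atom 10: S, bond orders sum to 1 (valence 2) → 1 H
Totals → C:5, H:3, Cl:1, N:2, S:2.
In Hill order: C5H3ClN2S2.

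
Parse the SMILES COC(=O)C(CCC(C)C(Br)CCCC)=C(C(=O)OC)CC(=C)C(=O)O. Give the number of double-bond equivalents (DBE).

5

Molecular formula: C19H29BrO6.
DoU = (2C + 2 + N − H − X) / 2, where X is the halogen count and O/S are ignored.
    = (2·19 + 2 + 0 − 29 − 1) / 2 = 10 / 2 = 5.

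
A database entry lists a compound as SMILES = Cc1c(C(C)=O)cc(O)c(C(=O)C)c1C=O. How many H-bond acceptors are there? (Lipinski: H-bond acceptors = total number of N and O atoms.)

4

N atoms: 0; O atoms: 4.
Lipinski HBA = 0 + 4 = 4.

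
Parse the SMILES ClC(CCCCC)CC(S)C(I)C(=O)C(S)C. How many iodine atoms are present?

1

Scan the SMILES for I atoms (remember two-letter symbols like Cl and Br are single atoms).
Iodine count: 1.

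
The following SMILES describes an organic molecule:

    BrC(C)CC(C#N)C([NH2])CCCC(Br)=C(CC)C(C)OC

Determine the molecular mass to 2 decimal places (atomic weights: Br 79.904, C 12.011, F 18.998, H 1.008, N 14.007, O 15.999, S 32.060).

First, the molecular formula is C16H28Br2N2O (counting implicit H from valence).
  Br: 2 × 79.904 = 159.808
  C: 16 × 12.011 = 192.176
  H: 28 × 1.008 = 28.224
  N: 2 × 14.007 = 28.014
  O: 1 × 15.999 = 15.999
Sum: 2×79.904 + 16×12.011 + 28×1.008 + 2×14.007 + 1×15.999 = 424.221 → 424.22 g/mol.

424.22 g/mol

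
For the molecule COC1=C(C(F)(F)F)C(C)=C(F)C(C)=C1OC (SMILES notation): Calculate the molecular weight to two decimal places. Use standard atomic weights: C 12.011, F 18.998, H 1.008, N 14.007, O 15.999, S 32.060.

First, the molecular formula is C11H12F4O2 (counting implicit H from valence).
  C: 11 × 12.011 = 132.121
  F: 4 × 18.998 = 75.992
  H: 12 × 1.008 = 12.096
  O: 2 × 15.999 = 31.998
Sum: 11×12.011 + 4×18.998 + 12×1.008 + 2×15.999 = 252.207 → 252.21 g/mol.

252.21 g/mol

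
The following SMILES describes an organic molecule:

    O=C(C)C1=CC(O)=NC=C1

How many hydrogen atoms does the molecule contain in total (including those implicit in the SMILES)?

Walk through each heavy atom and fill implicit hydrogens from standard valence (C 4, N 3, O 2, S 2, halogen 1):
  atom 1: O, bond orders sum to 2 (valence 2) → 0 H
  atom 2: C, bond orders sum to 4 (valence 4) → 0 H
  atom 3: C, bond orders sum to 1 (valence 4) → 3 H
  atom 4: C, bond orders sum to 4 (valence 4) → 0 H
  atom 5: C, bond orders sum to 3 (valence 4) → 1 H
  atom 6: C, bond orders sum to 4 (valence 4) → 0 H
  atom 7: O, bond orders sum to 1 (valence 2) → 1 H
  atom 8: N, bond orders sum to 3 (valence 3) → 0 H
  atom 9: C, bond orders sum to 3 (valence 4) → 1 H
  atom 10: C, bond orders sum to 3 (valence 4) → 1 H
Total hydrogens: 7.

7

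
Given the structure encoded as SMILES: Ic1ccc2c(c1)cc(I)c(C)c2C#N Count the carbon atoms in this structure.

12

Count every carbon token in the SMILES (each C, including those in ring-closure positions and inside branches).
Carbon count: 12.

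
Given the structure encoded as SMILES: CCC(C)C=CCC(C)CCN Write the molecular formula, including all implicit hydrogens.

C11H23N

Walk through each heavy atom and fill implicit hydrogens from standard valence (C 4, N 3, O 2, S 2, halogen 1):
  atom 1: C, bond orders sum to 1 (valence 4) → 3 H
  atom 2: C, bond orders sum to 2 (valence 4) → 2 H
  atom 3: C, bond orders sum to 3 (valence 4) → 1 H
  atom 4: C, bond orders sum to 1 (valence 4) → 3 H
  atom 5: C, bond orders sum to 3 (valence 4) → 1 H
  atom 6: C, bond orders sum to 3 (valence 4) → 1 H
  atom 7: C, bond orders sum to 2 (valence 4) → 2 H
  atom 8: C, bond orders sum to 3 (valence 4) → 1 H
  atom 9: C, bond orders sum to 1 (valence 4) → 3 H
  atom 10: C, bond orders sum to 2 (valence 4) → 2 H
  atom 11: C, bond orders sum to 2 (valence 4) → 2 H
  atom 12: N, bond orders sum to 1 (valence 3) → 2 H
Totals → C:11, H:23, N:1.
In Hill order: C11H23N.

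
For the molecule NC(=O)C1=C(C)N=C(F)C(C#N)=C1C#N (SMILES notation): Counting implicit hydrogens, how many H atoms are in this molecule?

Walk through each heavy atom and fill implicit hydrogens from standard valence (C 4, N 3, O 2, S 2, halogen 1):
  atom 1: N, bond orders sum to 1 (valence 3) → 2 H
  atom 2: C, bond orders sum to 4 (valence 4) → 0 H
  atom 3: O, bond orders sum to 2 (valence 2) → 0 H
  atom 4: C, bond orders sum to 4 (valence 4) → 0 H
  atom 5: C, bond orders sum to 4 (valence 4) → 0 H
  atom 6: C, bond orders sum to 1 (valence 4) → 3 H
  atom 7: N, bond orders sum to 3 (valence 3) → 0 H
  atom 8: C, bond orders sum to 4 (valence 4) → 0 H
  atom 9: F (halogen, monovalent) → 0 H
  atom 10: C, bond orders sum to 4 (valence 4) → 0 H
  atom 11: C, bond orders sum to 4 (valence 4) → 0 H
  atom 12: N, bond orders sum to 3 (valence 3) → 0 H
  atom 13: C, bond orders sum to 4 (valence 4) → 0 H
  atom 14: C, bond orders sum to 4 (valence 4) → 0 H
  atom 15: N, bond orders sum to 3 (valence 3) → 0 H
Total hydrogens: 5.

5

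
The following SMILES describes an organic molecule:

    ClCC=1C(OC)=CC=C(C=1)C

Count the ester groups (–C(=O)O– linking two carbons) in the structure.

Scan the SMILES for the ester motif — none present.
Groups that are present: 1 ether.

0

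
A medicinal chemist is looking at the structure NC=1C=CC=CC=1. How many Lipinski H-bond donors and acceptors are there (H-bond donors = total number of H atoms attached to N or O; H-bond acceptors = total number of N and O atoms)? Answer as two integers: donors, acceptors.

2, 1

Donors: find every N or O and count the H atoms it carries.
  atom 1 (N): bond orders sum to 1 → 2 H
Lipinski HBD = 2.
Acceptors: N atoms = 1, O atoms = 0 → HBA = 1.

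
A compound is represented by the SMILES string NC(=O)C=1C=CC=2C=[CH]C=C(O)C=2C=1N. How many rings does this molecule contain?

In SMILES, each pair of matching ring-closure digits denotes one ring-closing bond; the number of such bonds equals the number of independent rings.
Ring-closure bonds here: 2.

2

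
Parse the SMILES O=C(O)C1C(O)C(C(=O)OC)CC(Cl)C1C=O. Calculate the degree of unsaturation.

4

Molecular formula: C10H13ClO6.
DoU = (2C + 2 + N − H − X) / 2, where X is the halogen count and O/S are ignored.
    = (2·10 + 2 + 0 − 13 − 1) / 2 = 8 / 2 = 4.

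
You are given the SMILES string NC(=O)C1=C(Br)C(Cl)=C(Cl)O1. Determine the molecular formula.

Walk through each heavy atom and fill implicit hydrogens from standard valence (C 4, N 3, O 2, S 2, halogen 1):
  atom 1: N, bond orders sum to 1 (valence 3) → 2 H
  atom 2: C, bond orders sum to 4 (valence 4) → 0 H
  atom 3: O, bond orders sum to 2 (valence 2) → 0 H
  atom 4: C, bond orders sum to 4 (valence 4) → 0 H
  atom 5: C, bond orders sum to 4 (valence 4) → 0 H
  atom 6: Br (halogen, monovalent) → 0 H
  atom 7: C, bond orders sum to 4 (valence 4) → 0 H
  atom 8: Cl (halogen, monovalent) → 0 H
  atom 9: C, bond orders sum to 4 (valence 4) → 0 H
  atom 10: Cl (halogen, monovalent) → 0 H
  atom 11: O, bond orders sum to 2 (valence 2) → 0 H
Totals → C:5, H:2, Br:1, Cl:2, N:1, O:2.
In Hill order: C5H2BrCl2NO2.

C5H2BrCl2NO2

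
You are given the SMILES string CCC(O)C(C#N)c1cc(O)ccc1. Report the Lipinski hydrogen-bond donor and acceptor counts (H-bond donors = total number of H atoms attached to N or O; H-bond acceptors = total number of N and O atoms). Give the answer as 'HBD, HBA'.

Donors: find every N or O and count the H atoms it carries.
  atom 4 (O): bond orders sum to 1 → 1 H
  atom 7 (N): bond orders sum to 3 → 0 H
  atom 11 (O): bond orders sum to 1 → 1 H
Lipinski HBD = 2.
Acceptors: N atoms = 1, O atoms = 2 → HBA = 3.

2, 3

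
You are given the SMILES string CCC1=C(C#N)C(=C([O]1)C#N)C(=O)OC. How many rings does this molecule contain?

In SMILES, each pair of matching ring-closure digits denotes one ring-closing bond; the number of such bonds equals the number of independent rings.
Ring-closure bonds here: 1.

1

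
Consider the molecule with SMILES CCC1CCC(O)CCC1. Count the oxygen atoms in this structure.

Scan the SMILES for O atoms (remember two-letter symbols like Cl and Br are single atoms).
Oxygen count: 1.

1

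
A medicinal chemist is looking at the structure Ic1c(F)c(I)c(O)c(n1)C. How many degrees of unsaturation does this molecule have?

4

Molecular formula: C6H4FI2NO.
DoU = (2C + 2 + N − H − X) / 2, where X is the halogen count and O/S are ignored.
    = (2·6 + 2 + 1 − 4 − 3) / 2 = 8 / 2 = 4.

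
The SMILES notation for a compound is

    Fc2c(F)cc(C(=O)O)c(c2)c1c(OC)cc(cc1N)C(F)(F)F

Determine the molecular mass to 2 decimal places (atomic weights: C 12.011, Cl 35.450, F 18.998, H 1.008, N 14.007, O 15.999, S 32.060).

First, the molecular formula is C15H10F5NO3 (counting implicit H from valence).
  C: 15 × 12.011 = 180.165
  F: 5 × 18.998 = 94.990
  H: 10 × 1.008 = 10.080
  N: 1 × 14.007 = 14.007
  O: 3 × 15.999 = 47.997
Sum: 15×12.011 + 5×18.998 + 10×1.008 + 1×14.007 + 3×15.999 = 347.239 → 347.24 g/mol.

347.24 g/mol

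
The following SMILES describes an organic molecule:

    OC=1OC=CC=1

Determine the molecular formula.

Walk through each heavy atom and fill implicit hydrogens from standard valence (C 4, N 3, O 2, S 2, halogen 1):
  atom 1: O, bond orders sum to 1 (valence 2) → 1 H
  atom 2: C, bond orders sum to 4 (valence 4) → 0 H
  atom 3: O, bond orders sum to 2 (valence 2) → 0 H
  atom 4: C, bond orders sum to 3 (valence 4) → 1 H
  atom 5: C, bond orders sum to 3 (valence 4) → 1 H
  atom 6: C, bond orders sum to 3 (valence 4) → 1 H
Totals → C:4, H:4, O:2.
In Hill order: C4H4O2.

C4H4O2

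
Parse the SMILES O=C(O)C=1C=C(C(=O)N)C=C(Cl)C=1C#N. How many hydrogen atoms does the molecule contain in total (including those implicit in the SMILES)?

5

Walk through each heavy atom and fill implicit hydrogens from standard valence (C 4, N 3, O 2, S 2, halogen 1):
  atom 1: O, bond orders sum to 2 (valence 2) → 0 H
  atom 2: C, bond orders sum to 4 (valence 4) → 0 H
  atom 3: O, bond orders sum to 1 (valence 2) → 1 H
  atom 4: C, bond orders sum to 4 (valence 4) → 0 H
  atom 5: C, bond orders sum to 3 (valence 4) → 1 H
  atom 6: C, bond orders sum to 4 (valence 4) → 0 H
  atom 7: C, bond orders sum to 4 (valence 4) → 0 H
  atom 8: O, bond orders sum to 2 (valence 2) → 0 H
  atom 9: N, bond orders sum to 1 (valence 3) → 2 H
  atom 10: C, bond orders sum to 3 (valence 4) → 1 H
  atom 11: C, bond orders sum to 4 (valence 4) → 0 H
  atom 12: Cl (halogen, monovalent) → 0 H
  atom 13: C, bond orders sum to 4 (valence 4) → 0 H
  atom 14: C, bond orders sum to 4 (valence 4) → 0 H
  atom 15: N, bond orders sum to 3 (valence 3) → 0 H
Total hydrogens: 5.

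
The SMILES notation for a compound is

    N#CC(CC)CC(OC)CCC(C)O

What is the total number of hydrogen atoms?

Walk through each heavy atom and fill implicit hydrogens from standard valence (C 4, N 3, O 2, S 2, halogen 1):
  atom 1: N, bond orders sum to 3 (valence 3) → 0 H
  atom 2: C, bond orders sum to 4 (valence 4) → 0 H
  atom 3: C, bond orders sum to 3 (valence 4) → 1 H
  atom 4: C, bond orders sum to 2 (valence 4) → 2 H
  atom 5: C, bond orders sum to 1 (valence 4) → 3 H
  atom 6: C, bond orders sum to 2 (valence 4) → 2 H
  atom 7: C, bond orders sum to 3 (valence 4) → 1 H
  atom 8: O, bond orders sum to 2 (valence 2) → 0 H
  atom 9: C, bond orders sum to 1 (valence 4) → 3 H
  atom 10: C, bond orders sum to 2 (valence 4) → 2 H
  atom 11: C, bond orders sum to 2 (valence 4) → 2 H
  atom 12: C, bond orders sum to 3 (valence 4) → 1 H
  atom 13: C, bond orders sum to 1 (valence 4) → 3 H
  atom 14: O, bond orders sum to 1 (valence 2) → 1 H
Total hydrogens: 21.

21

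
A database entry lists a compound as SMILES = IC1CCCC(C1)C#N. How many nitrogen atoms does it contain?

Scan the SMILES for N atoms (remember two-letter symbols like Cl and Br are single atoms).
Nitrogen count: 1.

1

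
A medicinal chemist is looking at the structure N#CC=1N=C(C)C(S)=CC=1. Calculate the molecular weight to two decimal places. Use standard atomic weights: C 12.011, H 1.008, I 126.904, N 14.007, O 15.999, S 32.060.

150.20 g/mol

First, the molecular formula is C7H6N2S (counting implicit H from valence).
  C: 7 × 12.011 = 84.077
  H: 6 × 1.008 = 6.048
  N: 2 × 14.007 = 28.014
  S: 1 × 32.060 = 32.060
Sum: 7×12.011 + 6×1.008 + 2×14.007 + 1×32.060 = 150.199 → 150.20 g/mol.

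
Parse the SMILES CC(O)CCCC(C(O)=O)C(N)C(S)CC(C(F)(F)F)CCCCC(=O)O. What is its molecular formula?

C17H30F3NO5S

Walk through each heavy atom and fill implicit hydrogens from standard valence (C 4, N 3, O 2, S 2, halogen 1):
  atom 1: C, bond orders sum to 1 (valence 4) → 3 H
  atom 2: C, bond orders sum to 3 (valence 4) → 1 H
  atom 3: O, bond orders sum to 1 (valence 2) → 1 H
  atom 4: C, bond orders sum to 2 (valence 4) → 2 H
  atom 5: C, bond orders sum to 2 (valence 4) → 2 H
  atom 6: C, bond orders sum to 2 (valence 4) → 2 H
  atom 7: C, bond orders sum to 3 (valence 4) → 1 H
  atom 8: C, bond orders sum to 4 (valence 4) → 0 H
  atom 9: O, bond orders sum to 1 (valence 2) → 1 H
  atom 10: O, bond orders sum to 2 (valence 2) → 0 H
  atom 11: C, bond orders sum to 3 (valence 4) → 1 H
  atom 12: N, bond orders sum to 1 (valence 3) → 2 H
  atom 13: C, bond orders sum to 3 (valence 4) → 1 H
  atom 14: S, bond orders sum to 1 (valence 2) → 1 H
  atom 15: C, bond orders sum to 2 (valence 4) → 2 H
  atom 16: C, bond orders sum to 3 (valence 4) → 1 H
  atom 17: C, bond orders sum to 4 (valence 4) → 0 H
  atom 18: F (halogen, monovalent) → 0 H
  atom 19: F (halogen, monovalent) → 0 H
  atom 20: F (halogen, monovalent) → 0 H
  atom 21: C, bond orders sum to 2 (valence 4) → 2 H
  atom 22: C, bond orders sum to 2 (valence 4) → 2 H
  atom 23: C, bond orders sum to 2 (valence 4) → 2 H
  atom 24: C, bond orders sum to 2 (valence 4) → 2 H
  atom 25: C, bond orders sum to 4 (valence 4) → 0 H
  atom 26: O, bond orders sum to 2 (valence 2) → 0 H
  atom 27: O, bond orders sum to 1 (valence 2) → 1 H
Totals → C:17, H:30, F:3, N:1, O:5, S:1.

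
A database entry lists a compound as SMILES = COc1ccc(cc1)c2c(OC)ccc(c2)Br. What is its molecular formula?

C14H13BrO2

Walk through each heavy atom and fill implicit hydrogens from standard valence (C 4, N 3, O 2, S 2, halogen 1); for lowercase aromatic atoms, an aromatic c carries 1 H when it has two neighbours and 0 H with three, and aromatic n carries 0 H:
  atom 1: C, bond orders sum to 1 (valence 4) → 3 H
  atom 2: O, bond orders sum to 2 (valence 2) → 0 H
  atom 3: aromatic c, 3 neighbours → 0 H
  atom 4: aromatic c, 2 neighbours → 1 H
  atom 5: aromatic c, 2 neighbours → 1 H
  atom 6: aromatic c, 3 neighbours → 0 H
  atom 7: aromatic c, 2 neighbours → 1 H
  atom 8: aromatic c, 2 neighbours → 1 H
  atom 9: aromatic c, 3 neighbours → 0 H
  atom 10: aromatic c, 3 neighbours → 0 H
  atom 11: O, bond orders sum to 2 (valence 2) → 0 H
  atom 12: C, bond orders sum to 1 (valence 4) → 3 H
  atom 13: aromatic c, 2 neighbours → 1 H
  atom 14: aromatic c, 2 neighbours → 1 H
  atom 15: aromatic c, 3 neighbours → 0 H
  atom 16: aromatic c, 2 neighbours → 1 H
  atom 17: Br (halogen, monovalent) → 0 H
Totals → C:14, H:13, Br:1, O:2.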